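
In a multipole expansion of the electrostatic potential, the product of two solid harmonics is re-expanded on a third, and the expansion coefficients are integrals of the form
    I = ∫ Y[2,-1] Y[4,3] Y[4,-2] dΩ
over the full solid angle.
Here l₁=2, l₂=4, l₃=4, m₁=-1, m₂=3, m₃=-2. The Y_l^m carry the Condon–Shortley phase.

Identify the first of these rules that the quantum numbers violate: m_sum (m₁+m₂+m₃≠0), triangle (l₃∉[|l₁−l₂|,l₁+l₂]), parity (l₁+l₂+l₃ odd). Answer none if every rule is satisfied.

azimuthal sum: -1 + 3 − 2 = 0  ✓
2 ≤ 4 ≤ 6 (triangle on l)  ✓
L = 2 + 4 + 4 = 10 (even)  ✓

none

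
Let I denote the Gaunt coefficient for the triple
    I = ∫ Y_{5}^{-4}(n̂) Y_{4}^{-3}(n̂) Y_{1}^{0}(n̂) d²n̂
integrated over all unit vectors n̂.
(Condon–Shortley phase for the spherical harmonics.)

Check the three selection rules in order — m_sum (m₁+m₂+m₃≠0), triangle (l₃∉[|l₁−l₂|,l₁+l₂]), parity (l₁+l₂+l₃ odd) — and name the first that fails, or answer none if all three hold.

azimuthal sum: -4 − 3 + 0 = -7  ✗
1 ≤ 1 ≤ 9 (triangle on l)
L = 5 + 4 + 1 = 10 (even)

m_sum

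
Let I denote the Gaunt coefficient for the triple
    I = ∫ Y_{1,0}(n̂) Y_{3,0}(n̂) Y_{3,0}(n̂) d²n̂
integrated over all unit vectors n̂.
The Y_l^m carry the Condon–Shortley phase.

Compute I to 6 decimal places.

L=7 odd ⇒ parity kills the (l;000) factor ⇒ I = 0

0.000000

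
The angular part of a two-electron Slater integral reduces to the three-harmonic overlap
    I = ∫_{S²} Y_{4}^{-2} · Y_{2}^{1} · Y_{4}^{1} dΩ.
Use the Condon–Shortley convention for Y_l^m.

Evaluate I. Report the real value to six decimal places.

0.127700

m-sum 0 ✓  L=10 even ✓  2≤4≤6 ✓
Π(2lᵢ+1) = 9×5×9 = 405
triangle coeff Δ(4,2,4) = 1/13860
Σ_t [0,2]: t=0:+1/192 t=1:−1/36 t=2:+1/192 = -5/288
(3j)²=20/693 [(4 2 4; 0 0 0)], sign=-1
Σ_t [1,2]: t=1:−1/240 t=2:+1/96 = 1/160
(3j)²=27/1540 [(4 2 4; -2 1 1)], sign=-1
⇒ 4πI² = 1215/5929
I = (+1)√(1215/5929/(4π)) = 0.12770047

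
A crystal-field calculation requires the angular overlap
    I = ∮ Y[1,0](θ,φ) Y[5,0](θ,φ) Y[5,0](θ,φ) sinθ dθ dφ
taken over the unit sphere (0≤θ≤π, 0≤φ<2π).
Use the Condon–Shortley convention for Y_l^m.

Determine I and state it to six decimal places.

0.000000

L=11 odd ⇒ parity kills the (l;000) factor ⇒ I = 0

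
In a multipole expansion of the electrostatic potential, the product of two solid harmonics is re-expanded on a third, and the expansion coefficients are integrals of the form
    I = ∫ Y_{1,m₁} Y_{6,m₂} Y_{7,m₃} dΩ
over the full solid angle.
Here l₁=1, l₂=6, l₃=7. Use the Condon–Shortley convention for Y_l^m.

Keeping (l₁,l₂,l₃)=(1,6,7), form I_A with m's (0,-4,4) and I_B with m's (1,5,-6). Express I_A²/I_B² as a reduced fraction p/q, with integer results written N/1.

l's match ⇒ only the (l;m) 3-j factors differ between A and B.
A: triangle coeff Δ(1,6,7) = 1/1365; Σ_t [0,0]: t=0:+1/7257600 = 1/7257600; (3j)²=11/455 [(1 6 7; 0 -4 4)], sign=-1
B: triangle coeff Δ(1,6,7) = 1/1365; Σ_t [0,0]: t=0:+1/79833600 = 1/79833600; (3j)²=2/35 [(1 6 7; 1 5 -6)], sign=-1
I_A²/I_B² = (11/455)/(2/35) = 11/26

11/26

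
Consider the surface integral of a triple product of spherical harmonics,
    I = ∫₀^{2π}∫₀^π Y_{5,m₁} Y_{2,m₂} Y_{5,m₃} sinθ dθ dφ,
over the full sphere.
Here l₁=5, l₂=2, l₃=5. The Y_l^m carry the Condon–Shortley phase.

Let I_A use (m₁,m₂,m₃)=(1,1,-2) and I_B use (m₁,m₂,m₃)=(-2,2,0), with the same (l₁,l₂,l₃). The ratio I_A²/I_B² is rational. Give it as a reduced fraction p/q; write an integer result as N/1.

3/10

l's match ⇒ only the (l;m) 3-j factors differ between A and B.
A: triangle coeff Δ(5,2,5) = 1/38610; Σ_t [1,2]: t=1:−1/1440 t=2:+1/2880 = -1/2880; (3j)²=7/715 [(5 2 5; 1 1 -2)], sign=+1
B: triangle coeff Δ(5,2,5) = 1/38610; Σ_t [2,2]: t=2:+1/2880 = 1/2880; (3j)²=14/429 [(5 2 5; -2 2 0)], sign=-1
I_A²/I_B² = (7/715)/(14/429) = 3/10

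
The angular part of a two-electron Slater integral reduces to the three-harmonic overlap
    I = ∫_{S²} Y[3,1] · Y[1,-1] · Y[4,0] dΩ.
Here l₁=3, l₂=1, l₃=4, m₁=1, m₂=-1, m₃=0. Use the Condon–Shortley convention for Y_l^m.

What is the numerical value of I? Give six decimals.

0.150786

m-sum 0 ✓  L=8 even ✓  2≤4≤4 ✓
Π(2lᵢ+1) = 7×3×9 = 189
triangle coeff Δ(3,1,4) = 1/252
Σ_t [0,0]: t=0:+1/36 = 1/36
(3j)²=4/63 [(3 1 4; 0 0 0)], sign=+1
Σ_t [0,0]: t=0:+1/96 = 1/96
(3j)²=1/42 [(3 1 4; 1 -1 0)], sign=+1
⇒ 4πI² = 2/7
I = (+1)√(2/7/(4π)) = 0.15078601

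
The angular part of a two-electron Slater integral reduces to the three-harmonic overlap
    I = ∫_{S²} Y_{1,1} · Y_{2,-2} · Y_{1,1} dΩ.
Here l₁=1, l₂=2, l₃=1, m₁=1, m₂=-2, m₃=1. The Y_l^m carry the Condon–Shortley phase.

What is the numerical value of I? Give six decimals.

0.309019

Checks pass: Σm=0; 4 even; l₃=1∈[1,3].
(2·1+1)(2·2+1)(2·1+1) = 45
Δ: 2! 0! 2! / 5! → 1/30
sum: t=1:−1/1 = -1/1
3j²(1 2 1; 0 0 0) = Δ·Π!·Σ² = 2/15  (sign +1)
sum: t=0:+1/4 = 1/4
3j²(1 2 1; 1 -2 1) = Δ·Π!·Σ² = 1/5  (sign +1)
combine: 4πI² = 45·2/15·1/5 = 6/5
take √, sign +1: I = 0.30901936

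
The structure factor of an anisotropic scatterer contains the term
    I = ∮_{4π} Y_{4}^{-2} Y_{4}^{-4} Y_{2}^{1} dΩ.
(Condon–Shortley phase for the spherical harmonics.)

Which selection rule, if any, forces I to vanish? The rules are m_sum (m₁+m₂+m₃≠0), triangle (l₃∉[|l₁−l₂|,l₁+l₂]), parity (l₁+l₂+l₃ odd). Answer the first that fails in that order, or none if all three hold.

Σmᵢ = -5  ✗
l₃∈[|l₁−l₂|,l₁+l₂]=[0,8], have l₃=2
Σlᵢ = 10 ⇒ even

m_sum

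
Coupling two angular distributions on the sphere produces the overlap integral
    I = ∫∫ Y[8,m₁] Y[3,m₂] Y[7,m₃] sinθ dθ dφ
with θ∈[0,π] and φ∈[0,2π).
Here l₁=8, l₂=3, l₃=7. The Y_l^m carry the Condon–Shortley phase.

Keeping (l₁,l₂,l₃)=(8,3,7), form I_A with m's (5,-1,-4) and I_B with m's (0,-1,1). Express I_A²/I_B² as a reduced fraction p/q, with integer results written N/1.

Shared (l₁,l₂,l₃)=(8,3,7): N and (l;000)² cancel in I_A²/I_B².
A: Δ = 4!·12!·2!/19! = 1/5290740; Racah Σ t=0..2: t=0:+1/104509440 t=1:−1/43545600 t=2:+1/319334400 = -59/5748019200; ⇒ 3j(8 3 7; 5 -1 -4)² = 3481/406980, sgn +1
B: Δ = 4!·12!·2!/19! = 1/5290740; Racah Σ t=0..2: t=0:+1/46448640 t=1:−1/3628800 t=2:+1/4147200 = -1/77414400; ⇒ 3j(8 3 7; 0 -1 1)² = 3/41990, sgn -1
I_A²/I_B² = (3481/406980)/(3/41990) = 45253/378

45253/378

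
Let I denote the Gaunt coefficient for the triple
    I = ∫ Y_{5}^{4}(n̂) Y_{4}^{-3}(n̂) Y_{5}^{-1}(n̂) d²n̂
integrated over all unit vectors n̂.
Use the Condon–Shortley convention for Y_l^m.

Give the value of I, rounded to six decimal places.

-0.168084

m-sum 0 ✓  L=14 even ✓  1≤5≤9 ✓
Π(2lᵢ+1) = 11×9×11 = 1089
triangle coeff Δ(5,4,5) = 1/3153150
Σ_t [0,4]: t=0:+1/69120 t=1:−1/1728 t=2:+1/576 t=3:−1/1728 t=4:+1/69120 = 7/11520
(3j)²=2/143 [(5 4 5; 0 0 0)], sign=-1
Σ_t [0,1]: t=0:+1/17280 t=1:−1/103680 = 1/20736
(3j)²=10/429 [(5 4 5; 4 -3 -1)], sign=+1
⇒ 4πI² = 60/169
I = (-1)√(60/169/(4π)) = -0.16808437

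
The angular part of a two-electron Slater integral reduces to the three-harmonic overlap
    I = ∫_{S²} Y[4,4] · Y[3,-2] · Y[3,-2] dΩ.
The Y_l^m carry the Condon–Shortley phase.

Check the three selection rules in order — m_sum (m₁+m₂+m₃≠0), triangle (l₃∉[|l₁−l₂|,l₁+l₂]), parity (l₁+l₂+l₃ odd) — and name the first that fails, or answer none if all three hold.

m₁+m₂+m₃ = 4 − 2 − 2 = 0  ✓
triangle: |4−3|=1 ≤ l₃=3 ≤ 4+3=7  ✓
parity: l₁+l₂+l₃ = 10 is even  ✓

none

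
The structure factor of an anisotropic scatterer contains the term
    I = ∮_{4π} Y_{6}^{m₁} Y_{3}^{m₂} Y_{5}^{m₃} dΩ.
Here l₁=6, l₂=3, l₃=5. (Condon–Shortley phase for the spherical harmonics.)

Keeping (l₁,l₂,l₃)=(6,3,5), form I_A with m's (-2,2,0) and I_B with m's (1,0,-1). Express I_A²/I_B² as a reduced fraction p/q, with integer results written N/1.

2/5

Shared (l₁,l₂,l₃)=(6,3,5): N and (l;000)² cancel in I_A²/I_B².
A: Δ = 4!·8!·2!/15! = 1/675675; Racah Σ t=3..4: t=3:−1/8640 t=4:+1/13824 = -1/23040; ⇒ 3j(6 3 5; -2 2 0)² = 2/429, sgn +1
B: Δ = 4!·8!·2!/15! = 1/675675; Racah Σ t=1..3: t=1:−1/6912 t=2:+1/2880 t=3:−1/17280 = 1/6912; ⇒ 3j(6 3 5; 1 0 -1)² = 5/429, sgn +1
I_A²/I_B² = (2/429)/(5/429) = 2/5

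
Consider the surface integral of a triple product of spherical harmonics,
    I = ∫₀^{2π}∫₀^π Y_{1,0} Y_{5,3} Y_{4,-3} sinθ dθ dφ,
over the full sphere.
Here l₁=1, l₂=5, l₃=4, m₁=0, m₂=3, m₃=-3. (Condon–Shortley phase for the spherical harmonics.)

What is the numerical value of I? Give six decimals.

-0.196426

m-sum 0 ✓  L=10 even ✓  4≤4≤6 ✓
Π(2lᵢ+1) = 3×11×9 = 297
triangle coeff Δ(1,5,4) = 1/495
Σ_t [1,1]: t=1:−1/576 = -1/576
(3j)²=5/99 [(1 5 4; 0 0 0)], sign=-1
Σ_t [1,1]: t=1:−1/5040 = -1/5040
(3j)²=16/495 [(1 5 4; 0 3 -3)], sign=+1
⇒ 4πI² = 16/33
I = (-1)√(16/33/(4π)) = -0.19642560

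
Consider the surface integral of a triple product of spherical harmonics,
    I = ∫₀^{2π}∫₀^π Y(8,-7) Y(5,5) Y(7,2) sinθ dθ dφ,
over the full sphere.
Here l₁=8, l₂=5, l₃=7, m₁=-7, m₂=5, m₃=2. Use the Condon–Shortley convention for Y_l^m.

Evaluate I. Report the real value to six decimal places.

-0.105931

m-sum 0 ✓  L=20 even ✓  3≤7≤13 ✓
Π(2lᵢ+1) = 17×11×15 = 2805
triangle coeff Δ(8,5,7) = 1/814773960
Σ_t [1,5]: t=1:−1/87091200 t=2:+1/4976640 t=3:−1/2073600 t=4:+1/4976640 t=5:−1/87091200 = -1/9676800
(3j)²=360/46189 [(8 5 7; 0 0 0)], sign=+1
Σ_t [6,6]: t=6:+1/6270566400 = 1/6270566400
(3j)²=25/3876 [(8 5 7; -7 5 2)], sign=-1
⇒ 4πI² = 11250/79781
I = (-1)√(11250/79781/(4π)) = -0.10593064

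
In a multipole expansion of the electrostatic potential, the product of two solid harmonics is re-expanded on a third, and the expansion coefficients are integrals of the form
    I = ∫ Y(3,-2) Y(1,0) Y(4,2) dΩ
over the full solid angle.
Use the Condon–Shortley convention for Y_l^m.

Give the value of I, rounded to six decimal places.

0.213244

Checks pass: Σm=0; 8 even; l₃=4∈[2,4].
(2·3+1)(2·1+1)(2·4+1) = 189
Δ: 0! 6! 2! / 9! → 1/252
sum: t=0:+1/36 = 1/36
3j²(3 1 4; 0 0 0) = Δ·Π!·Σ² = 4/63  (sign +1)
sum: t=0:+1/120 = 1/120
3j²(3 1 4; -2 0 2) = Δ·Π!·Σ² = 1/21  (sign +1)
combine: 4πI² = 189·4/63·1/21 = 4/7
take √, sign +1: I = 0.21324362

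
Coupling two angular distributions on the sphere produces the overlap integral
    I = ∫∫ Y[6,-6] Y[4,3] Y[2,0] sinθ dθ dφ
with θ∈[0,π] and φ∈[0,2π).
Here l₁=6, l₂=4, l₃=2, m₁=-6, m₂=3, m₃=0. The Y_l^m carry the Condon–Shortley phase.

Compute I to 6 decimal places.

0.000000

Σmᵢ = -3 ≠ 0, so the φ-integral vanishes; I = 0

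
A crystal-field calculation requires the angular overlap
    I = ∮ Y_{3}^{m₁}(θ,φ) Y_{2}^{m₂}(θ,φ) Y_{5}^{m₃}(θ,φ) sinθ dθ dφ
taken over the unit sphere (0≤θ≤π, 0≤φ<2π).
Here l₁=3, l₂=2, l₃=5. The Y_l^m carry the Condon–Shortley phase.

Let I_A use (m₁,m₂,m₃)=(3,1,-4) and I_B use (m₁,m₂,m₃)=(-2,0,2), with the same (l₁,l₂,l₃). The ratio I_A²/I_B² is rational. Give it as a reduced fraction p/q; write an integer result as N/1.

4/3

Shared (l₁,l₂,l₃)=(3,2,5): N and (l;000)² cancel in I_A²/I_B².
A: Δ = 0!·6!·4!/11! = 1/2310; Racah Σ t=0..0: t=0:+1/4320 = 1/4320; ⇒ 3j(3 2 5; 3 1 -4)² = 2/55, sgn -1
B: Δ = 0!·6!·4!/11! = 1/2310; Racah Σ t=0..0: t=0:+1/480 = 1/480; ⇒ 3j(3 2 5; -2 0 2)² = 3/110, sgn -1
I_A²/I_B² = (2/55)/(3/110) = 4/3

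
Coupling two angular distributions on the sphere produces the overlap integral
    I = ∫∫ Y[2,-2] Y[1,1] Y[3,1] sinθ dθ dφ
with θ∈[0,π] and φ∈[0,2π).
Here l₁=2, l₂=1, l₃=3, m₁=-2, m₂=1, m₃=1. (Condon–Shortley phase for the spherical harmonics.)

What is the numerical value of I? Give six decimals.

-0.082589

Checks pass: Σm=0; 6 even; l₃=3∈[1,3].
(2·2+1)(2·1+1)(2·3+1) = 105
Δ: 0! 4! 2! / 7! → 1/105
sum: t=0:+1/4 = 1/4
3j²(2 1 3; 0 0 0) = Δ·Π!·Σ² = 3/35  (sign -1)
sum: t=0:+1/48 = 1/48
3j²(2 1 3; -2 1 1) = Δ·Π!·Σ² = 1/105  (sign +1)
combine: 4πI² = 105·3/35·1/105 = 3/35
take √, sign -1: I = -0.08258890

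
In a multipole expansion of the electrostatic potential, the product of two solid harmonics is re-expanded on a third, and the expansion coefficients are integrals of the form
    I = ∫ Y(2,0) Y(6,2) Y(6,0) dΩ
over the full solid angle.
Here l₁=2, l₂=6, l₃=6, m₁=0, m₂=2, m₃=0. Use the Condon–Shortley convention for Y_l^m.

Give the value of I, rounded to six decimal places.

m-sum = 0 + 2 + 0 = 2 ≠ 0 ⇒ I = 0

0.000000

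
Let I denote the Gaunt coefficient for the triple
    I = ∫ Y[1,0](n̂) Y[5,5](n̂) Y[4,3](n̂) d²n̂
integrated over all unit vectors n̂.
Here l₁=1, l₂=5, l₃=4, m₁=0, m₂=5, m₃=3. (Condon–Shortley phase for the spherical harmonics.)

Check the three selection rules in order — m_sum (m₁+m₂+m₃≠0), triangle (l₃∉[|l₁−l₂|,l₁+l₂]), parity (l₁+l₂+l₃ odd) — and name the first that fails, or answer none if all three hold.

m_sum

Σmᵢ = 8  ✗
l₃∈[|l₁−l₂|,l₁+l₂]=[4,6], have l₃=4
Σlᵢ = 10 ⇒ even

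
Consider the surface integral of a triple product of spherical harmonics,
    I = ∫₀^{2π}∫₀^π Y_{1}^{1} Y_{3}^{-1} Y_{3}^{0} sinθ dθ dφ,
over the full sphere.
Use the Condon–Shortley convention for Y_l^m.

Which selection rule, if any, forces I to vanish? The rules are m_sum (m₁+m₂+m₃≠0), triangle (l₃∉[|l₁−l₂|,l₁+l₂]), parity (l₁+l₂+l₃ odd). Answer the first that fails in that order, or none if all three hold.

parity

Σmᵢ = 0  ✓
l₃∈[|l₁−l₂|,l₁+l₂]=[2,4], have l₃=3  ✓
Σlᵢ = 7 ⇒ odd  ✗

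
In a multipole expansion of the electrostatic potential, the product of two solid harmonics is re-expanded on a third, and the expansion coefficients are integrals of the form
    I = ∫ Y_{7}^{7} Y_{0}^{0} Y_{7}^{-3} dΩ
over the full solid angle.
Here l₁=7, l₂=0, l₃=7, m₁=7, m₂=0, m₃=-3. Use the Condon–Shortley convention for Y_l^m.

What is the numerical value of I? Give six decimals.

0.000000

7 + 0 − 3 = 4 ≠ 0: azimuthal integral kills it; I = 0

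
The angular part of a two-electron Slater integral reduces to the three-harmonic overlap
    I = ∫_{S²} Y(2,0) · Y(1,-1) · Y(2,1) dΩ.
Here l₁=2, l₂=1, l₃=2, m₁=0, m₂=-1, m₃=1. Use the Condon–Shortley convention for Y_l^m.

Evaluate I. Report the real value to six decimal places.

L=5 odd ⇒ parity kills the (l;000) factor ⇒ I = 0

0.000000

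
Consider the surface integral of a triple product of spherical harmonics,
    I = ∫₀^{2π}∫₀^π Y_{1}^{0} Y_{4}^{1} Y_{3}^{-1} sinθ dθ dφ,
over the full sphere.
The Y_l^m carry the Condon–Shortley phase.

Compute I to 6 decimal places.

-0.238414

m-sum 0 ✓  L=8 even ✓  3≤3≤5 ✓
Π(2lᵢ+1) = 3×9×7 = 189
triangle coeff Δ(1,4,3) = 1/252
Σ_t [1,1]: t=1:−1/36 = -1/36
(3j)²=4/63 [(1 4 3; 0 0 0)], sign=+1
Σ_t [1,1]: t=1:−1/48 = -1/48
(3j)²=5/84 [(1 4 3; 0 1 -1)], sign=-1
⇒ 4πI² = 5/7
I = (-1)√(5/7/(4π)) = -0.23841361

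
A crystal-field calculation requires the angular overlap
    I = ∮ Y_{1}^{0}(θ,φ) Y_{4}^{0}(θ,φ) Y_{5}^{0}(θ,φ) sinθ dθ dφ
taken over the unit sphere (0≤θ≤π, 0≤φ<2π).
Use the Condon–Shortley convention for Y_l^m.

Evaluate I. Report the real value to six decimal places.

Rules hold: Σm=0, L=10 even, 3≤5≤5.
N = 3·9·11 = 297
Δ = 0!·2!·8!/11! = 1/495
Racah Σ t=0..0: t=0:+1/576 = 1/576
⇒ 3j(1 4 5; 0 0 0)² = 5/99, sgn -1
(m-triple is (0,0,0) — same symbol as above.)
4πI² = N·(3j₀)²·(3jₘ)² = 25/33
I = +1·√(0.757576/4π) = 0.24553200

0.245532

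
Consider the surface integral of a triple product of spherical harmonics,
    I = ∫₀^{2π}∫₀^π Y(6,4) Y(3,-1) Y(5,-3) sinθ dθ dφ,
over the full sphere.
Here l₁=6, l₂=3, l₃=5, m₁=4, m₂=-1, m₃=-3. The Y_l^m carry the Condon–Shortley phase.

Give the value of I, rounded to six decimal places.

0.113950

Rules hold: Σm=0, L=14 even, 3≤5≤9.
N = 13·7·11 = 1001
Δ = 4!·8!·2!/15! = 1/675675
Racah Σ t=1..3: t=1:−1/8640 t=2:+1/2304 t=3:−1/8640 = 7/34560
⇒ 3j(6 3 5; 0 0 0)² = 7/429, sgn -1
Racah Σ t=0..2: t=0:+1/69120 t=1:−1/30240 t=2:+1/322560 = -1/64512
⇒ 3j(6 3 5; 4 -1 -3)² = 10/1001, sgn -1
4πI² = N·(3j₀)²·(3jₘ)² = 70/429
I = +1·√(0.16317/4π) = 0.11395029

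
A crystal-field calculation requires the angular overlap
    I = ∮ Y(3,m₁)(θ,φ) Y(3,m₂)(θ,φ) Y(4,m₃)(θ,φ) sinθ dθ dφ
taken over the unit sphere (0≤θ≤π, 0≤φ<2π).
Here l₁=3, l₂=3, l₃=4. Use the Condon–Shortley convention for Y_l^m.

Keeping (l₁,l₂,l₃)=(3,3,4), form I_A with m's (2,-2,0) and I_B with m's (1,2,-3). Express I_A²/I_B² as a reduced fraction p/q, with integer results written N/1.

7/2

Same 3,3,4: normalisation and zero-m 3j drop out of the ratio.
A: Δ: 2! 4! 4! / 11! → 1/34650; sum: t=0:+1/72 t=1:−1/576 = 7/576; 3j²(3 3 4; 2 -2 0) = Δ·Π!·Σ² = 7/198  (sign +1)
B: Δ: 2! 4! 4! / 11! → 1/34650; sum: t=1:−1/144 t=2:+1/288 = -1/288; 3j²(3 3 4; 1 2 -3) = Δ·Π!·Σ² = 1/99  (sign +1)
I_A²/I_B² = (7/198)/(1/99) = 7/2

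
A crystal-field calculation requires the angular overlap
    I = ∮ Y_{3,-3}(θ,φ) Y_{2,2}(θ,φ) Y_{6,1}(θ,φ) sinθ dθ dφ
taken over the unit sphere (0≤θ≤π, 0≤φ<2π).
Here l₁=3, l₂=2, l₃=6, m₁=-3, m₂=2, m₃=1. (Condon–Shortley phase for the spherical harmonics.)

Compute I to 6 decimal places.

triangle: need 1≤l₃≤5, have 6; I=0

0.000000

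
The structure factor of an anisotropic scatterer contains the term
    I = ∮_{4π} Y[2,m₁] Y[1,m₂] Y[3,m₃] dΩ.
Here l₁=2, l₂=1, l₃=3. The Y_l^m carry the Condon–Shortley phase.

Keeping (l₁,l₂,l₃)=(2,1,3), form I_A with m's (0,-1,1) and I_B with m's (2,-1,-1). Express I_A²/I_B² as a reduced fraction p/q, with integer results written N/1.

6/1

l's match ⇒ only the (l;m) 3-j factors differ between A and B.
A: triangle coeff Δ(2,1,3) = 1/105; Σ_t [0,0]: t=0:+1/8 = 1/8; (3j)²=2/35 [(2 1 3; 0 -1 1)], sign=+1
B: triangle coeff Δ(2,1,3) = 1/105; Σ_t [0,0]: t=0:+1/48 = 1/48; (3j)²=1/105 [(2 1 3; 2 -1 -1)], sign=+1
I_A²/I_B² = (2/35)/(1/105) = 6/1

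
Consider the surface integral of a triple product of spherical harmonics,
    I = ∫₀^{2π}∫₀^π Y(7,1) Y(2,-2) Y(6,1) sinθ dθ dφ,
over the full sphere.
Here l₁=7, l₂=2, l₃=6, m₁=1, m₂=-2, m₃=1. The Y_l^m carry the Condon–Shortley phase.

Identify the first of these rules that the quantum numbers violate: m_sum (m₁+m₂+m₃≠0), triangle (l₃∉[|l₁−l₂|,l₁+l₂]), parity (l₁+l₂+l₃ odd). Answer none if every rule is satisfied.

azimuthal sum: 1 − 2 + 1 = 0  ✓
5 ≤ 6 ≤ 9 (triangle on l)  ✓
L = 7 + 2 + 6 = 15 (odd)  ✗

parity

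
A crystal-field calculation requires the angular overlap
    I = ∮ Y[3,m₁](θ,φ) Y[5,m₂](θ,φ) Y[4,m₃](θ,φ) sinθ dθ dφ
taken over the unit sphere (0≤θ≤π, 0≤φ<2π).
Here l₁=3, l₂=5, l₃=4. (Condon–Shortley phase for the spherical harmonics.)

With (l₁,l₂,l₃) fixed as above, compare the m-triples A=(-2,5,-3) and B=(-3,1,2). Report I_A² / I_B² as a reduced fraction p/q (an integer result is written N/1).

98/45

Same 3,5,4: normalisation and zero-m 3j drop out of the ratio.
A: Δ: 4! 2! 6! / 13! → 1/180180; sum: t=4:+1/17280 = 1/17280; 3j²(3 5 4; -2 5 -3) = Δ·Π!·Σ² = 35/858  (sign -1)
B: Δ: 4! 2! 6! / 13! → 1/180180; sum: t=4:+1/2304 = 1/2304; 3j²(3 5 4; -3 1 2) = Δ·Π!·Σ² = 75/4004  (sign +1)
I_A²/I_B² = (35/858)/(75/4004) = 98/45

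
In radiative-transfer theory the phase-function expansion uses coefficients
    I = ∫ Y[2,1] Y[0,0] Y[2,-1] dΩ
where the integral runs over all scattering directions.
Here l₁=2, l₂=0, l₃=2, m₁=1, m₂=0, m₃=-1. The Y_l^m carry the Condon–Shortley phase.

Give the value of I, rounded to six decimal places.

-0.282095

m-sum 0 ✓  L=4 even ✓  2≤2≤2 ✓
Π(2lᵢ+1) = 5×1×5 = 25
triangle coeff Δ(2,0,2) = 1/5
Σ_t [0,0]: t=0:+1/4 = 1/4
(3j)²=1/5 [(2 0 2; 0 0 0)], sign=+1
Σ_t [0,0]: t=0:+1/6 = 1/6
(3j)²=1/5 [(2 0 2; 1 0 -1)], sign=-1
⇒ 4πI² = 1/1
I = (-1)√(1/1/(4π)) = -0.28209479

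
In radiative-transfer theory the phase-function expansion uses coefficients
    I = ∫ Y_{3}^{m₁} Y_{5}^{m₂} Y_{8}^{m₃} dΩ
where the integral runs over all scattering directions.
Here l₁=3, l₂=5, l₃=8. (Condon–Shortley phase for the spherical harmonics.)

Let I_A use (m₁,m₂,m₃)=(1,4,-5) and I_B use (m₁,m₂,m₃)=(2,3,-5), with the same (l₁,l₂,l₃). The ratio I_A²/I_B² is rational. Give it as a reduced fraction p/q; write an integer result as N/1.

5/9

l's match ⇒ only the (l;m) 3-j factors differ between A and B.
A: triangle coeff Δ(3,5,8) = 1/136136; Σ_t [0,0]: t=0:+1/17418240 = 1/17418240; (3j)²=15/952 [(3 5 8; 1 4 -5)], sign=-1
B: triangle coeff Δ(3,5,8) = 1/136136; Σ_t [0,0]: t=0:+1/9676800 = 1/9676800; (3j)²=27/952 [(3 5 8; 2 3 -5)], sign=-1
I_A²/I_B² = (15/952)/(27/952) = 5/9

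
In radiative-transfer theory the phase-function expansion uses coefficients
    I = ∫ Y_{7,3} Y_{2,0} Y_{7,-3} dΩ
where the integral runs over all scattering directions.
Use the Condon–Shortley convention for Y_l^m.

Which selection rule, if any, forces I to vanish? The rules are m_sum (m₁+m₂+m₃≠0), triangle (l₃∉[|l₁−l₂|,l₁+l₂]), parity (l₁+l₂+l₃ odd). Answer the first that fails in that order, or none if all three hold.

Σmᵢ = 0  ✓
l₃∈[|l₁−l₂|,l₁+l₂]=[5,9], have l₃=7  ✓
Σlᵢ = 16 ⇒ even  ✓

none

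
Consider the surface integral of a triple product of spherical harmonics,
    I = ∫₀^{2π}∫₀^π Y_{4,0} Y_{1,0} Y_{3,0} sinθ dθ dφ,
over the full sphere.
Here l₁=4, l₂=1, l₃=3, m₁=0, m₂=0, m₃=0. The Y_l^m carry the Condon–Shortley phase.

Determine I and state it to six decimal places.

0.246233

m-sum 0 ✓  L=8 even ✓  3≤3≤5 ✓
Π(2lᵢ+1) = 9×3×7 = 189
triangle coeff Δ(4,1,3) = 1/252
Σ_t [1,1]: t=1:−1/36 = -1/36
(3j)²=4/63 [(4 1 3; 0 0 0)], sign=+1
(m-triple is (0,0,0) — same symbol as above.)
⇒ 4πI² = 16/21
I = (+1)√(16/21/(4π)) = 0.24623252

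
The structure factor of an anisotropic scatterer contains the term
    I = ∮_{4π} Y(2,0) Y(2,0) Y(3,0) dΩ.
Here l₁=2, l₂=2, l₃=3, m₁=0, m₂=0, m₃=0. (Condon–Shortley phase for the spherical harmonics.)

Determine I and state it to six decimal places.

0.000000

l₁+l₂+l₃=7 is odd: 3j(l;000)=0 ⇒ I=0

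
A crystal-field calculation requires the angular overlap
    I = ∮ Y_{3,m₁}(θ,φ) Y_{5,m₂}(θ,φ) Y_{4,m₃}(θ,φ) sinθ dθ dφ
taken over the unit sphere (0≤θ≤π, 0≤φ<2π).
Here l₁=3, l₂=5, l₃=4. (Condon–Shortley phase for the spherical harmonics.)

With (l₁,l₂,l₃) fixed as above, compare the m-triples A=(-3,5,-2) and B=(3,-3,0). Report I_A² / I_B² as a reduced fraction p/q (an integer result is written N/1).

1/2

Shared (l₁,l₂,l₃)=(3,5,4): N and (l;000)² cancel in I_A²/I_B².
A: Δ = 4!·2!·6!/13! = 1/180180; Racah Σ t=4..4: t=4:+1/34560 = 1/34560; ⇒ 3j(3 5 4; -3 5 -2)² = 5/286, sgn +1
B: Δ = 4!·2!·6!/13! = 1/180180; Racah Σ t=0..0: t=0:+1/2304 = 1/2304; ⇒ 3j(3 5 4; 3 -3 0)² = 5/143, sgn +1
I_A²/I_B² = (5/286)/(5/143) = 1/2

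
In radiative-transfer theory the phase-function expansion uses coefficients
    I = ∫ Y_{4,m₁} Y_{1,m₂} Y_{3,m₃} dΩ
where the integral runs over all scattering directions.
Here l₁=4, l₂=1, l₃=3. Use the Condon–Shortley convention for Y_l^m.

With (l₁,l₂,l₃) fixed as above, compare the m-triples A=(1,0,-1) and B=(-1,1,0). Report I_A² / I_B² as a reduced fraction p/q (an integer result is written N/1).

3/2

Same 4,1,3: normalisation and zero-m 3j drop out of the ratio.
A: Δ: 2! 6! 0! / 9! → 1/252; sum: t=1:−1/48 = -1/48; 3j²(4 1 3; 1 0 -1) = Δ·Π!·Σ² = 5/84  (sign -1)
B: Δ: 2! 6! 0! / 9! → 1/252; sum: t=2:+1/72 = 1/72; 3j²(4 1 3; -1 1 0) = Δ·Π!·Σ² = 5/126  (sign -1)
I_A²/I_B² = (5/84)/(5/126) = 3/2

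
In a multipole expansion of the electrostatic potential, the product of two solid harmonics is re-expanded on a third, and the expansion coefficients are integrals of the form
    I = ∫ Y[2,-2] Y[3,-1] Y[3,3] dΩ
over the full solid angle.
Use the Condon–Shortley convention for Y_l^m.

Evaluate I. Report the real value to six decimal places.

m-sum 0 ✓  L=8 even ✓  1≤3≤5 ✓
Π(2lᵢ+1) = 5×7×7 = 245
triangle coeff Δ(2,3,3) = 1/3780
Σ_t [0,2]: t=0:+1/24 t=1:−1/4 t=2:+1/24 = -1/6
(3j)²=4/105 [(2 3 3; 0 0 0)], sign=+1
Σ_t [2,2]: t=2:+1/96 = 1/96
(3j)²=1/42 [(2 3 3; -2 -1 3)], sign=+1
⇒ 4πI² = 2/9
I = (+1)√(2/9/(4π)) = 0.13298076

0.132981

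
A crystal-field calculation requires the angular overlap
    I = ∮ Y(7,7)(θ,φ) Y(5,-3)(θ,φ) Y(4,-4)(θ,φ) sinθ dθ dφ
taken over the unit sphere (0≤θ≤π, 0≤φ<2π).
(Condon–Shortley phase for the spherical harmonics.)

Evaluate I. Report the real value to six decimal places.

m-sum 0 ✓  L=16 even ✓  2≤4≤12 ✓
Π(2lᵢ+1) = 15×11×9 = 1485
triangle coeff Δ(7,5,4) = 1/6126120
Σ_t [3,5]: t=3:−1/69120 t=4:+1/20736 t=5:−1/69120 = 1/51840
(3j)²=280/21879 [(7 5 4; 0 0 0)], sign=+1
Σ_t [0,0]: t=0:+1/58060800 = 1/58060800
(3j)²=7/510 [(7 5 4; 7 -3 -4)], sign=+1
⇒ 4πI² = 980/3757
I = (+1)√(980/3757/(4π)) = 0.14407463

0.144075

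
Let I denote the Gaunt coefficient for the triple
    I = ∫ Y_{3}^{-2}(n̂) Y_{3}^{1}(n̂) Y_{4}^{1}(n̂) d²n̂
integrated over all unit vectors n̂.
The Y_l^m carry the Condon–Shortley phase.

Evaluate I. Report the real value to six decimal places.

m-sum 0 ✓  L=10 even ✓  0≤4≤6 ✓
Π(2lᵢ+1) = 7×7×9 = 441
triangle coeff Δ(3,3,4) = 1/34650
Σ_t [0,2]: t=0:+1/72 t=1:−1/16 t=2:+1/72 = -5/144
(3j)²=2/77 [(3 3 4; 0 0 0)], sign=-1
Σ_t [1,2]: t=1:−1/144 t=2:+1/48 = 1/72
(3j)²=16/693 [(3 3 4; -2 1 1)], sign=-1
⇒ 4πI² = 32/121
I = (+1)√(32/121/(4π)) = 0.14506992

0.145070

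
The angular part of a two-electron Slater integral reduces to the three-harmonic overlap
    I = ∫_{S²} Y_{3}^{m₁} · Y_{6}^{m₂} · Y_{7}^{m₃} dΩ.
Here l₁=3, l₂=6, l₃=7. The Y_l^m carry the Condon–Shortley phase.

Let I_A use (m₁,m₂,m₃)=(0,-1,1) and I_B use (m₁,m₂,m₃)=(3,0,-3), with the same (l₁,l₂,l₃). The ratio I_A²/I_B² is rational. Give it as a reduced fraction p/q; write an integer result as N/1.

3698/7875

Same 3,6,7: normalisation and zero-m 3j drop out of the ratio.
A: Δ: 2! 4! 10! / 17! → 1/2042040; sum: t=0:+1/172800 t=1:−1/69120 t=2:+1/362880 = -43/7257600; 3j²(3 6 7; 0 -1 1) = Δ·Π!·Σ² = 1849/170170  (sign -1)
B: Δ: 2! 4! 10! / 17! → 1/2042040; sum: t=0:+1/829440 = 1/829440; 3j²(3 6 7; 3 0 -3) = Δ·Π!·Σ² = 225/9724  (sign +1)
I_A²/I_B² = (1849/170170)/(225/9724) = 3698/7875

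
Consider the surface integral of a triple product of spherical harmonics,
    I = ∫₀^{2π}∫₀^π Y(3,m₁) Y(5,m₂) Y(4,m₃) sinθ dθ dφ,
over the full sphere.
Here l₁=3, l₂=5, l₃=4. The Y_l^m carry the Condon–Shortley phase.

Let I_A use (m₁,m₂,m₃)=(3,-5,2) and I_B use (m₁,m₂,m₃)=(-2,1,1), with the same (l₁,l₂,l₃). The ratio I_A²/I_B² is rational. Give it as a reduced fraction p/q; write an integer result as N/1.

126/125

Shared (l₁,l₂,l₃)=(3,5,4): N and (l;000)² cancel in I_A²/I_B².
A: Δ = 4!·2!·6!/13! = 1/180180; Racah Σ t=0..0: t=0:+1/34560 = 1/34560; ⇒ 3j(3 5 4; 3 -5 2)² = 5/286, sgn +1
B: Δ = 4!·2!·6!/13! = 1/180180; Racah Σ t=3..4: t=3:−1/432 t=4:+1/1152 = -5/3456; ⇒ 3j(3 5 4; -2 1 1)² = 625/36036, sgn +1
I_A²/I_B² = (5/286)/(625/36036) = 126/125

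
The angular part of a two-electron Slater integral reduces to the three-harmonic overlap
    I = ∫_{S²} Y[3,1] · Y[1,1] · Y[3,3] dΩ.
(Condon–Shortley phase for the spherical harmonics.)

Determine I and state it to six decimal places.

0.000000

1 + 1 + 3 = 5 ≠ 0: azimuthal integral kills it; I = 0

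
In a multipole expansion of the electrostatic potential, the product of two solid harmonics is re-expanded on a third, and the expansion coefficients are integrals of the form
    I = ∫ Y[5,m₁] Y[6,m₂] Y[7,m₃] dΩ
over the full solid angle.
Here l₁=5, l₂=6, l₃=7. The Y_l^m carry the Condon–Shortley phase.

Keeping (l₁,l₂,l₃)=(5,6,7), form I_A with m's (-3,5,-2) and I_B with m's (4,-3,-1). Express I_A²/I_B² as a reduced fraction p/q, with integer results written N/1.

55/49

l's match ⇒ only the (l;m) 3-j factors differ between A and B.
A: triangle coeff Δ(5,6,7) = 1/174594420; Σ_t [3,4]: t=3:−1/29030400 t=4:+1/5806080 = 1/7257600; (3j)²=64/4199 [(5 6 7; -3 5 -2)], sign=-1
B: triangle coeff Δ(5,6,7) = 1/174594420; Σ_t [0,1]: t=0:+1/2073600 t=1:−1/6220800 = 1/3110400; (3j)²=3136/230945 [(5 6 7; 4 -3 -1)], sign=+1
I_A²/I_B² = (64/4199)/(3136/230945) = 55/49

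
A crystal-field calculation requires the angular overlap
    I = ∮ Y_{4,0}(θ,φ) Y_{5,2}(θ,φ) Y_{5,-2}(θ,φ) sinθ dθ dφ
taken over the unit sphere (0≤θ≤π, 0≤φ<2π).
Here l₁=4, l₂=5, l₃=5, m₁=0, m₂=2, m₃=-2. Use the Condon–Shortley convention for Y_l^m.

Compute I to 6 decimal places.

Checks pass: Σm=0; 14 even; l₃=5∈[1,9].
(2·4+1)(2·5+1)(2·5+1) = 1089
Δ: 4! 4! 6! / 15! → 1/3153150
sum: t=0:+1/69120 t=1:−1/1728 t=2:+1/576 t=3:−1/1728 t=4:+1/69120 = 7/11520
3j²(4 5 5; 0 0 0) = Δ·Π!·Σ² = 2/143  (sign -1)
sum: t=1:−1/25920 t=2:+1/1920 t=3:−1/1728 t=4:+1/20736 = -1/20736
3j²(4 5 5; 0 2 -2) = Δ·Π!·Σ² = 1/2574  (sign +1)
combine: 4πI² = 1089·2/143·1/2574 = 1/169
take √, sign -1: I = -0.02169960

-0.021700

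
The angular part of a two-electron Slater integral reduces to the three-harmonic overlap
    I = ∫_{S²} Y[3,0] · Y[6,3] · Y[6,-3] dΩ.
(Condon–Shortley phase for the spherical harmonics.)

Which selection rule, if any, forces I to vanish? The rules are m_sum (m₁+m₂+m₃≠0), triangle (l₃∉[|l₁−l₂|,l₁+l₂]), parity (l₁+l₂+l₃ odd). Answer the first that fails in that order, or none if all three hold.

azimuthal sum: 0 + 3 − 3 = 0  ✓
3 ≤ 6 ≤ 9 (triangle on l)  ✓
L = 3 + 6 + 6 = 15 (odd)  ✗

parity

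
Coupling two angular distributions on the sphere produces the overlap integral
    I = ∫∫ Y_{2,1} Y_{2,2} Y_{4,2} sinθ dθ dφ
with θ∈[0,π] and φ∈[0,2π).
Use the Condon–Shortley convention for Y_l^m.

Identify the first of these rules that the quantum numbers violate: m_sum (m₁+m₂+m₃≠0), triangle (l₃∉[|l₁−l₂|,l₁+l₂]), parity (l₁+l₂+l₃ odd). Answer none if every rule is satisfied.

azimuthal sum: 1 + 2 + 2 = 5  ✗
0 ≤ 4 ≤ 4 (triangle on l)
L = 2 + 2 + 4 = 8 (even)

m_sum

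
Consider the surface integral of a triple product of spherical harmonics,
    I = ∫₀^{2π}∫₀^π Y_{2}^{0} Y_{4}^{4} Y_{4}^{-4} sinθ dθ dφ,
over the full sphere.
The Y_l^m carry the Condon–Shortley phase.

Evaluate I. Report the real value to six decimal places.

-0.229376

m-sum 0 ✓  L=10 even ✓  2≤4≤6 ✓
Π(2lᵢ+1) = 5×9×9 = 405
triangle coeff Δ(2,4,4) = 1/13860
Σ_t [0,2]: t=0:+1/192 t=1:−1/36 t=2:+1/192 = -5/288
(3j)²=20/693 [(2 4 4; 0 0 0)], sign=-1
Σ_t [2,2]: t=2:+1/2880 = 1/2880
(3j)²=28/495 [(2 4 4; 0 4 -4)], sign=+1
⇒ 4πI² = 80/121
I = (-1)√(80/121/(4π)) = -0.22937568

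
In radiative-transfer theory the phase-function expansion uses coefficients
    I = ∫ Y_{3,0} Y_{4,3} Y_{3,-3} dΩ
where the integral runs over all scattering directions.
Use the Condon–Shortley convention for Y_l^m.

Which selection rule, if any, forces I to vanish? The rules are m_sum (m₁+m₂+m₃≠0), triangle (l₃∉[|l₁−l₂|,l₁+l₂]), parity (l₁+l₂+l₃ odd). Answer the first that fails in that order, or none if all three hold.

none

m₁+m₂+m₃ = 0 + 3 − 3 = 0  ✓
triangle: |3−4|=1 ≤ l₃=3 ≤ 3+4=7  ✓
parity: l₁+l₂+l₃ = 10 is even  ✓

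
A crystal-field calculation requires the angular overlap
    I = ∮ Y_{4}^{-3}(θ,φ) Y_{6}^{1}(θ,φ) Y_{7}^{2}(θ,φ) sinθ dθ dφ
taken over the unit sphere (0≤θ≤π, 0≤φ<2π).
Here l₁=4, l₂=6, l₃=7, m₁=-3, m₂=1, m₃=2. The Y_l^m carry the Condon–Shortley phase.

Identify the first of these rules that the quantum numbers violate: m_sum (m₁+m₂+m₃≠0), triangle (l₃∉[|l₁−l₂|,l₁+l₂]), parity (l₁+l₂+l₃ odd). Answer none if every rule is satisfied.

parity

m₁+m₂+m₃ = -3 + 1 + 2 = 0  ✓
triangle: |4−6|=2 ≤ l₃=7 ≤ 4+6=10  ✓
parity: l₁+l₂+l₃ = 17 is odd  ✗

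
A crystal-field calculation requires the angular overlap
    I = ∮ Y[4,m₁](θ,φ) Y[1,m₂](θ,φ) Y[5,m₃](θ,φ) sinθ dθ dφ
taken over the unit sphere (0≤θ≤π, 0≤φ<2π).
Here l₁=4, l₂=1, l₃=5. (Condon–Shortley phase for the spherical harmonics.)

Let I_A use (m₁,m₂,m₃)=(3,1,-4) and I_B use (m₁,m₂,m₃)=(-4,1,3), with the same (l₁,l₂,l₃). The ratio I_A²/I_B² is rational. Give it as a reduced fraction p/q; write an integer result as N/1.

Shared (l₁,l₂,l₃)=(4,1,5): N and (l;000)² cancel in I_A²/I_B².
A: Δ = 0!·8!·2!/11! = 1/495; Racah Σ t=0..0: t=0:+1/10080 = 1/10080; ⇒ 3j(4 1 5; 3 1 -4)² = 4/55, sgn -1
B: Δ = 0!·8!·2!/11! = 1/495; Racah Σ t=0..0: t=0:+1/80640 = 1/80640; ⇒ 3j(4 1 5; -4 1 3)² = 1/495, sgn +1
I_A²/I_B² = (4/55)/(1/495) = 36/1

36/1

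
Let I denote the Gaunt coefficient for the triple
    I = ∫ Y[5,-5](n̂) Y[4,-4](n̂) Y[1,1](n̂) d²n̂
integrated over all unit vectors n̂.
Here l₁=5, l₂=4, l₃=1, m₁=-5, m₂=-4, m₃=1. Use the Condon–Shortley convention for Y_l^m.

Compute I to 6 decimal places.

m-sum = -5 − 4 + 1 = -8 ≠ 0 ⇒ I = 0

0.000000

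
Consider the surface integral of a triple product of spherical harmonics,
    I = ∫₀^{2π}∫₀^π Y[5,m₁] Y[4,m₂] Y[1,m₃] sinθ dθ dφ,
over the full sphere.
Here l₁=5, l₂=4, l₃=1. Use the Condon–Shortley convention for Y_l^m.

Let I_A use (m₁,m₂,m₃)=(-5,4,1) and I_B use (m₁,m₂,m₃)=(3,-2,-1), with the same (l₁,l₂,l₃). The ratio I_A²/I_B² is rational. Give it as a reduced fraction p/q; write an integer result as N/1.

45/28

l's match ⇒ only the (l;m) 3-j factors differ between A and B.
A: triangle coeff Δ(5,4,1) = 1/495; Σ_t [8,8]: t=8:+1/80640 = 1/80640; (3j)²=1/11 [(5 4 1; -5 4 1)], sign=+1
B: triangle coeff Δ(5,4,1) = 1/495; Σ_t [2,2]: t=2:+1/2880 = 1/2880; (3j)²=28/495 [(5 4 1; 3 -2 -1)], sign=+1
I_A²/I_B² = (1/11)/(28/495) = 45/28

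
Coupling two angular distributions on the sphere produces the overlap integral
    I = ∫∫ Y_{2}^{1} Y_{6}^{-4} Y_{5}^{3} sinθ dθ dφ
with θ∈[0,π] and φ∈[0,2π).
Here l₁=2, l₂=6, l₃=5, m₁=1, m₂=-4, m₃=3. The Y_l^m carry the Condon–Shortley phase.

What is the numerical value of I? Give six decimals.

0.000000

l₁+l₂+l₃=13 is odd: 3j(l;000)=0 ⇒ I=0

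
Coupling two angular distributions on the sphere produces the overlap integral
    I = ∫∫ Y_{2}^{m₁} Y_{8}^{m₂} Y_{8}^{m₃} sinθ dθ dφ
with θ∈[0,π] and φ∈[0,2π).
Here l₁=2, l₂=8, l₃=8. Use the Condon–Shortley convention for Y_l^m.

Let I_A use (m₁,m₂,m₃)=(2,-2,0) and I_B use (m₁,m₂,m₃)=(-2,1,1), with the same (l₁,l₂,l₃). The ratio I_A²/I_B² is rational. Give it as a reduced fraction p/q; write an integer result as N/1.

35/36

Same 2,8,8: normalisation and zero-m 3j drop out of the ratio.
A: Δ: 2! 2! 14! / 19! → 1/348840; sum: t=0:+1/116121600 = 1/116121600; 3j²(2 8 8; 2 -2 0) = Δ·Π!·Σ² = 7/323  (sign +1)
B: Δ: 2! 2! 14! / 19! → 1/348840; sum: t=2:+1/101606400 = 1/101606400; 3j²(2 8 8; -2 1 1) = Δ·Π!·Σ² = 36/1615  (sign -1)
I_A²/I_B² = (7/323)/(36/1615) = 35/36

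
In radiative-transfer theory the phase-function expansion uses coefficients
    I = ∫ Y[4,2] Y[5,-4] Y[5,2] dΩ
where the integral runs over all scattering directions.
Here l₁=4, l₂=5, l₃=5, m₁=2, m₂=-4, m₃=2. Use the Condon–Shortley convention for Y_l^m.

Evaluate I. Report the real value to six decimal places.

m-sum 0 ✓  L=14 even ✓  1≤5≤9 ✓
Π(2lᵢ+1) = 9×11×11 = 1089
triangle coeff Δ(4,5,5) = 1/3153150
Σ_t [0,4]: t=0:+1/69120 t=1:−1/1728 t=2:+1/576 t=3:−1/1728 t=4:+1/69120 = 7/11520
(3j)²=2/143 [(4 5 5; 0 0 0)], sign=-1
Σ_t [0,1]: t=0:+1/11520 t=1:−1/25920 = 1/20736
(3j)²=5/429 [(4 5 5; 2 -4 2)], sign=-1
⇒ 4πI² = 30/169
I = (+1)√(30/169/(4π)) = 0.11885360

0.118854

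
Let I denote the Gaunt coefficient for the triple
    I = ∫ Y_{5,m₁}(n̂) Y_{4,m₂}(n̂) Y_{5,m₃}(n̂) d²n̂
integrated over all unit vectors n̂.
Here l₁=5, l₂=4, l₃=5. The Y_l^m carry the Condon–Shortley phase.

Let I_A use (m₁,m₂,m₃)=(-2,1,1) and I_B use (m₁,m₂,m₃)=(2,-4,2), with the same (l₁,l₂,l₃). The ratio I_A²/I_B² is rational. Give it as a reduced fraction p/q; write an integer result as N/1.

l's match ⇒ only the (l;m) 3-j factors differ between A and B.
A: triangle coeff Δ(5,4,5) = 1/3153150; Σ_t [1,4]: t=1:−1/103680 t=2:+1/2880 t=3:−1/1152 t=4:+1/5184 = -7/20736; (3j)²=35/2574 [(5 4 5; -2 1 1)], sign=-1
B: triangle coeff Δ(5,4,5) = 1/3153150; Σ_t [0,0]: t=0:+1/20736 = 1/20736; (3j)²=35/1287 [(5 4 5; 2 -4 2)], sign=-1
I_A²/I_B² = (35/2574)/(35/1287) = 1/2

1/2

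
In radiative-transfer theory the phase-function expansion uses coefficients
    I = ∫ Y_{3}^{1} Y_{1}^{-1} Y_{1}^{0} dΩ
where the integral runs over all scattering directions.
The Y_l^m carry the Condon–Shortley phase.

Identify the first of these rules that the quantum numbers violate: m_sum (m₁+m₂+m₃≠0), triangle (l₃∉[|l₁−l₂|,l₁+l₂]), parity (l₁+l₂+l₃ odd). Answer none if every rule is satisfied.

m₁+m₂+m₃ = 1 − 1 + 0 = 0  ✓
triangle: |3−1|=2 ≤ l₃=1 ≤ 3+1=4  ✗
parity: l₁+l₂+l₃ = 5 is odd

triangle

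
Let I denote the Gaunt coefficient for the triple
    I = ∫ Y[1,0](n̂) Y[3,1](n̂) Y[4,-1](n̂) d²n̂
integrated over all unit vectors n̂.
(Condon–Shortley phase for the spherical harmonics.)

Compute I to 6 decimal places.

-0.238414

Rules hold: Σm=0, L=8 even, 2≤4≤4.
N = 3·7·9 = 189
Δ = 0!·2!·6!/9! = 1/252
Racah Σ t=0..0: t=0:+1/36 = 1/36
⇒ 3j(1 3 4; 0 0 0)² = 4/63, sgn +1
Racah Σ t=0..0: t=0:+1/48 = 1/48
⇒ 3j(1 3 4; 0 1 -1)² = 5/84, sgn -1
4πI² = N·(3j₀)²·(3jₘ)² = 5/7
I = -1·√(0.714286/4π) = -0.23841361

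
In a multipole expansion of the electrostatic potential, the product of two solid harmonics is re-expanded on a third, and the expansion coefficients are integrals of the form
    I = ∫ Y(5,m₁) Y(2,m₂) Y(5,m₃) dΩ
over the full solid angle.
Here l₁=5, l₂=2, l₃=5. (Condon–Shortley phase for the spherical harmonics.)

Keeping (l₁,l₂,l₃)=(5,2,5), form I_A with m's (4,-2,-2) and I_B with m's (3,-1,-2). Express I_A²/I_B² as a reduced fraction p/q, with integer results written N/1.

18/25

l's match ⇒ only the (l;m) 3-j factors differ between A and B.
A: triangle coeff Δ(5,2,5) = 1/38610; Σ_t [0,0]: t=0:+1/20160 = 1/20160; (3j)²=12/715 [(5 2 5; 4 -2 -2)], sign=-1
B: triangle coeff Δ(5,2,5) = 1/38610; Σ_t [0,1]: t=0:+1/2880 t=1:−1/10080 = 1/4032; (3j)²=10/429 [(5 2 5; 3 -1 -2)], sign=-1
I_A²/I_B² = (12/715)/(10/429) = 18/25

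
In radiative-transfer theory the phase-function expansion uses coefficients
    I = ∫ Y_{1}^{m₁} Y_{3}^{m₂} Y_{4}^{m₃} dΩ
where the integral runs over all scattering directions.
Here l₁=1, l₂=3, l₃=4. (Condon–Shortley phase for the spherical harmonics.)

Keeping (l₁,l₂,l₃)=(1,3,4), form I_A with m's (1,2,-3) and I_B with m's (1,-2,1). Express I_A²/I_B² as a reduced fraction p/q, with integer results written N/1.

7/1

Shared (l₁,l₂,l₃)=(1,3,4): N and (l;000)² cancel in I_A²/I_B².
A: Δ = 0!·2!·6!/9! = 1/252; Racah Σ t=0..0: t=0:+1/240 = 1/240; ⇒ 3j(1 3 4; 1 2 -3)² = 1/12, sgn -1
B: Δ = 0!·2!·6!/9! = 1/252; Racah Σ t=0..0: t=0:+1/240 = 1/240; ⇒ 3j(1 3 4; 1 -2 1)² = 1/84, sgn -1
I_A²/I_B² = (1/12)/(1/84) = 7/1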